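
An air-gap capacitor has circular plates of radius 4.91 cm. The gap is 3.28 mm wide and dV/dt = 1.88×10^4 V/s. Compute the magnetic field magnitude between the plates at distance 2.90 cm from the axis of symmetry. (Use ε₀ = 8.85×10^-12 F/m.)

9.24×10^-13 T

With E = V/d, dE/dt = 5.732×10^6 V/(m·s) and πR² = 7.574×10^-3 m², giving I_d = ε₀ πR² dE/dt = 3.842×10^-7 A.
∮B·dl = μ₀ I_d,enc with I_d,enc = I_d r²/R² = 1.340×10^-7 A; so B = μ₀ I_d,enc/(2πr) = 9.24×10^-13 T.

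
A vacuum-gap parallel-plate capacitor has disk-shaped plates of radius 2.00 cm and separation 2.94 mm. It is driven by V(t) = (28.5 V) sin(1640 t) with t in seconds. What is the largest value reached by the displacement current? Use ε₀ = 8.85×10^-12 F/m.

1.77×10^-7 A

The displacement current equals the conduction current C dV/dt, which peaks at C V₀ ω.
With C = ε₀A/d = (8.85×10^-12)(1.257×10^-3)/(2.94×10^-3) = 3.784×10^-12 F and ω = 1640 rad/s, I_d,max = (3.784×10^-12)(28.5)(1640) = 1.77×10^-7 A.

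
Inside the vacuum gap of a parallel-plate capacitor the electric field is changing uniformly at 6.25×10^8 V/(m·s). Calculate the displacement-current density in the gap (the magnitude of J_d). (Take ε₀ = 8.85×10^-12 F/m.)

5.53×10^-3 A/m²

J_d = ε₀ dE/dt = (8.85×10^-12)(6.25×10^8) = 5.53×10^-3 A/m².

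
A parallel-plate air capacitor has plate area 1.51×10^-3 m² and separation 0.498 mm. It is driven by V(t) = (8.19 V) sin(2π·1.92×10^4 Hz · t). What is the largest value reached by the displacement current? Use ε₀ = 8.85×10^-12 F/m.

C = ε₀A/d = (8.85×10^-12)(1.51×10^-3)/(4.98×10^-4) = 2.683×10^-11 F; ω = 2πf = 1.206×10^5 rad/s.
I_d = C dV/dt, so |I_d|_max = C V₀ ω = (2.683×10^-11)(8.19)(1.206×10^5) = 2.65×10^-5 A.

2.65×10^-5 A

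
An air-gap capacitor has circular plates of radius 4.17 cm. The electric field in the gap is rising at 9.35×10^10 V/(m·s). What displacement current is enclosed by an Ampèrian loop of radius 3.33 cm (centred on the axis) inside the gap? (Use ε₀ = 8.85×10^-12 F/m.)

2.88×10^-3 A

Total displacement current: I_d = ε₀(πR²)(dE/dt) = (8.85×10^-12)(5.463×10^-3)(9.35×10^10) = 4.520×10^-3 A.
The field is uniform, so I_d,enc = I_d (r/R)² = (4.520×10^-3)(3.33/4.17)² = 2.88×10^-3 A.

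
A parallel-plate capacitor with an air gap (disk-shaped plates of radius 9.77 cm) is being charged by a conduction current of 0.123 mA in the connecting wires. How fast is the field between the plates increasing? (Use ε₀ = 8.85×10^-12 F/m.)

The displacement current between the plates equals the conduction current, I_d = 0.123 mA.
Inverting I_d = ε₀ A dE/dt gives dE/dt = 1.23×10^-4 / (8.85×10^-12 · 0.02999) = 4.63×10^8 V/(m·s).

4.63×10^8 V/(m·s)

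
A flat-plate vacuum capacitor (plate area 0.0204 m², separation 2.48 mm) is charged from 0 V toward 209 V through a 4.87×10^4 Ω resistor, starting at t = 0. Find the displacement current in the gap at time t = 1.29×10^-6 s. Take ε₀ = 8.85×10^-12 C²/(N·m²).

2.98×10^-3 A

C = ε₀A/d = (8.85×10^-12)(0.0204)/(2.48×10^-3) = 7.280×10^-11 F, so τ = RC = 3.545×10^-6 s.
The conduction current is I(t) = (V₀/R) e^(−t/τ), and the displacement current between the plates equals it.
t/τ = 0.3639; I_d = (209/4.87×10^4) · e^(−0.3639) = (4.292×10^-3)(0.6950) = 2.98×10^-3 A.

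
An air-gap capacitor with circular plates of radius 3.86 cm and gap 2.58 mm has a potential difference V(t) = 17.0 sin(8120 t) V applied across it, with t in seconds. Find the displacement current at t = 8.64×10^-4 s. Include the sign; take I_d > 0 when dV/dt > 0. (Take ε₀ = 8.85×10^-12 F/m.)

1.65×10^-6 A

C = ε₀A/d = (8.85×10^-12)(4.681×10^-3)/(2.58×10^-3) = 1.606×10^-11 F. dV/dt = V₀ω·cos(ωt); at ωt = 7.01568 rad this factor is 0.7435.
I_d = C dV/dt = (1.606×10^-11)(17.0)(8120)(0.7435) = 1.65×10^-6 A.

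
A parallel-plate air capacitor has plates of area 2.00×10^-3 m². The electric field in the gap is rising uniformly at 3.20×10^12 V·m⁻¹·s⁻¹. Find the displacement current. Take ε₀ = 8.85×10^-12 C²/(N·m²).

0.0566 A

The displacement current is ε₀ times dΦ_E/dt = ε₀ A dE/dt = (8.85×10^-12)(2.00×10^-3)(3.20×10^12) = 0.0566 A.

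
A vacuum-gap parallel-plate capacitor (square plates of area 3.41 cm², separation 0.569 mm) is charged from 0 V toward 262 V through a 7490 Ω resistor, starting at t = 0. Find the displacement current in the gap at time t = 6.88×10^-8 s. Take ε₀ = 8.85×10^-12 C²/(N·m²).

6.19×10^-3 A

With C = ε₀A/d = (8.85×10^-12)(3.41×10^-4)/(5.69×10^-4) = 5.304×10^-12 F, the time constant is τ = RC = 3.973×10^-8 s, so t/τ = 1.732 and e^(−t/τ) = 0.1769.
I_d = I_cond = (V₀/R) e^(−t/τ) = (0.03498)(0.1769) = 6.19×10^-3 A.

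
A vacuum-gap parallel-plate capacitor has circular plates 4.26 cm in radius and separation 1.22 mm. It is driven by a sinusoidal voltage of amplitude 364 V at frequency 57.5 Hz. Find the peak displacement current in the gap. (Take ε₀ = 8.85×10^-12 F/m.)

5.44×10^-6 A

C = ε₀A/d = (8.85×10^-12)(5.701×10^-3)/(1.22×10^-3) = 4.136×10^-11 F; ω = 2πf = 361.3 rad/s.
I_d = C dV/dt, so |I_d|_max = C V₀ ω = (4.136×10^-11)(364)(361.3) = 5.44×10^-6 A.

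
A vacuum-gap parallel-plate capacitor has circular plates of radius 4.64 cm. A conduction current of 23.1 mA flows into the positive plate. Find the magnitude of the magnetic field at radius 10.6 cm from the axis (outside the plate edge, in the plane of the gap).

4.36×10^-8 T

No conduction current crosses the gap, so I_d there equals the 0.0231 A in the leads.
Outside the plates the loop encloses all of I_d, so B·2πr = μ₀ I_d and B = 4.36×10^-8 T.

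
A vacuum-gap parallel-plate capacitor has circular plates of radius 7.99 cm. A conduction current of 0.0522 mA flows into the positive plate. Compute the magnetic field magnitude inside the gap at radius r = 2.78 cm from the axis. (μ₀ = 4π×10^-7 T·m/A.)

4.55×10^-11 T

Between the plates the displacement current equals the wire current: I_d = 0.0522 mA = 5.22×10^-5 A.
An Ampèrian loop of radius r encloses a fraction (r/R)² of I_d. Then B·2πr = μ₀ I_d (r/R)², giving B = μ₀ I_d r/(2πR²) = 4.55×10^-11 T.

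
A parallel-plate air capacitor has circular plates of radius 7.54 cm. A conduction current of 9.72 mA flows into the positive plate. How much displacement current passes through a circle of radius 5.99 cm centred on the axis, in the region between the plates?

Between the plates the displacement current equals the wire current: I_d = 9.72 mA = 9.72×10^-3 A.
The field is uniform, so I_d,enc = I_d (r/R)² = (9.72×10^-3)(5.99/7.54)² = 6.13×10^-3 A.

6.13×10^-3 A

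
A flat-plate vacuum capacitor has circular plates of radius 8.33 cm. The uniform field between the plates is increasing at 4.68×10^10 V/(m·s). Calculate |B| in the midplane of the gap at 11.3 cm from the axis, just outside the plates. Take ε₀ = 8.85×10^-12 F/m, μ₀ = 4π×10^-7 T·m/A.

Total displacement current: I_d = ε₀(πR²)(dE/dt) = (8.85×10^-12)(0.02180)(4.68×10^10) = 9.029×10^-3 A.
Outside the plates the loop encloses all of I_d, so B·2πr = μ₀ I_d and B = 1.60×10^-8 T.

1.60×10^-8 T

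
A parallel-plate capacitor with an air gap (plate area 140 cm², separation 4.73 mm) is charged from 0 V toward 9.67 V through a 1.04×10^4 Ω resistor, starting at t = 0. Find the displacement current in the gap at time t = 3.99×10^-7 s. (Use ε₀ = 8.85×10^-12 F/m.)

C = ε₀A/d = (8.85×10^-12)(0.0140)/(4.73×10^-3) = 2.619×10^-11 F, so τ = RC = 2.724×10^-7 s.
The conduction current is I(t) = (V₀/R) e^(−t/τ), and the displacement current between the plates equals it.
t/τ = 1.465; I_d = (9.67/1.04×10^4) · e^(−1.465) = (9.298×10^-4)(0.2311) = 2.15×10^-4 A.

2.15×10^-4 A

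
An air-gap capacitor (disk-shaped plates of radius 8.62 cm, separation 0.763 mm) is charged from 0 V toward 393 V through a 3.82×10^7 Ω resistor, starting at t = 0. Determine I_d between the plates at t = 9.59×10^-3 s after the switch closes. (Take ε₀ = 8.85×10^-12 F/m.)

With C = ε₀A/d = (8.85×10^-12)(0.02334)/(7.63×10^-4) = 2.707×10^-10 F, the time constant is τ = RC = 0.01034 s, so t/τ = 0.9275 and e^(−t/τ) = 0.3955.
I_d = I_cond = (V₀/R) e^(−t/τ) = (1.029×10^-5)(0.3955) = 4.07×10^-6 A.

4.07×10^-6 A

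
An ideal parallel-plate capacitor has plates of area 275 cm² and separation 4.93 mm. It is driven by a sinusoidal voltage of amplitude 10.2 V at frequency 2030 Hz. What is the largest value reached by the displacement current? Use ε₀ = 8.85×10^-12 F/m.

6.42×10^-6 A

The displacement current equals the conduction current C dV/dt, which peaks at C V₀ ω.
With C = ε₀A/d = (8.85×10^-12)(0.0275)/(4.93×10^-3) = 4.937×10^-11 F and ω = 2πf = 1.275×10^4 rad/s, I_d,max = (4.937×10^-11)(10.2)(1.275×10^4) = 6.42×10^-6 A.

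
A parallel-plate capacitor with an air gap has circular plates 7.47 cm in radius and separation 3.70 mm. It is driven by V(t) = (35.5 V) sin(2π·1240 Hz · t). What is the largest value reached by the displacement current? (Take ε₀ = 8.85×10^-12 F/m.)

(dE/dt)_max = V₀ω/d = 7.475×10^7 V/(m·s); ω = 2πf = 7791 rad/s.
I_d,max = ε₀ A (dE/dt)_max = (8.85×10^-12)(0.01753)(7.475×10^7) = 1.16×10^-5 A.

1.16×10^-5 A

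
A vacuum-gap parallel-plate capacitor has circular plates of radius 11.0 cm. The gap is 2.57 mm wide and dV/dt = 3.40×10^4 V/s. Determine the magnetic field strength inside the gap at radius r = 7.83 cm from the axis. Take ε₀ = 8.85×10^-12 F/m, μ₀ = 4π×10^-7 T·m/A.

5.76×10^-12 T

With E = V/d, dE/dt = 1.323×10^7 V/(m·s) and πR² = 0.03801 m², giving I_d = ε₀ πR² dE/dt = 4.450×10^-6 A.
For r < R the Ampère–Maxwell law gives B(2πr) = μ₀ I_d (r²/R²), so B = μ₀ I_d r/(2πR²) = (4π×10^-7)(4.450×10^-6)(0.0783)/(2π·0.110²) = 5.76×10^-12 T.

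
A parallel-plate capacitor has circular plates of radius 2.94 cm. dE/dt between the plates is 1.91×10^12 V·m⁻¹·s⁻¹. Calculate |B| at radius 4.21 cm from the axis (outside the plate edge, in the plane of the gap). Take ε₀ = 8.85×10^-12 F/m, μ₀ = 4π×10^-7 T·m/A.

2.18×10^-7 T

I_d = ε₀ dΦ_E/dt = ε₀ πR² (dE/dt) = (8.85×10^-12)(2.715×10^-3)(1.91×10^12) = 0.04589 A through the full plate area.
For r ≥ R the full I_d is enclosed: B = μ₀ I_d/(2πr) = (4π×10^-7)(0.04589)/(2π·0.0421) = 2.18×10^-7 T.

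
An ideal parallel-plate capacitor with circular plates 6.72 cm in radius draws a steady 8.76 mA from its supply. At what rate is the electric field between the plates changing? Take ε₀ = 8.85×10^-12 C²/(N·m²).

6.98×10^10 V/(m·s)

The displacement current between the plates equals the conduction current, I_d = 8.76 mA.
Then dE/dt = I_d/(ε₀A) = 6.98×10^10 V/(m·s).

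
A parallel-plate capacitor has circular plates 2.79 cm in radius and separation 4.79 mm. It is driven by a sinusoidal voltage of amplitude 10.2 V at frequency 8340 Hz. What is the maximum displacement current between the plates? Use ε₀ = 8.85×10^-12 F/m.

(dE/dt)_max = V₀ω/d = 1.116×10^8 V/(m·s); ω = 2πf = 5.240×10^4 rad/s.
I_d,max = ε₀ A (dE/dt)_max = (8.85×10^-12)(2.445×10^-3)(1.116×10^8) = 2.41×10^-6 A.

2.41×10^-6 A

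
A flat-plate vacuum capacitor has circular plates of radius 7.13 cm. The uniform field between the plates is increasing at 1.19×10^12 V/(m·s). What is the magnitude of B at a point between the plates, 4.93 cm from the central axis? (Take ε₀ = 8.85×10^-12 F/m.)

3.26×10^-7 T

Through the whole plate area (πR² = 0.01597 m²), I_d = ε₀ πR² dE/dt = 0.1682 A.
For r < R the Ampère–Maxwell law gives B(2πr) = μ₀ I_d (r²/R²), so B = μ₀ I_d r/(2πR²) = (4π×10^-7)(0.1682)(0.0493)/(2π·0.0713²) = 3.26×10^-7 T.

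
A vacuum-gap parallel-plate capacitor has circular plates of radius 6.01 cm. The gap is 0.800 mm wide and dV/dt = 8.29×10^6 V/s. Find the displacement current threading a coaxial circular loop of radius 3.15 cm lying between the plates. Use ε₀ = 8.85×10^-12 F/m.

I_d = C dV/dt with C = ε₀πR²/d = 1.256×10^-10 F, so I_d = (1.256×10^-10)(8.29×10^6) = 1.041×10^-3 A.
The field is uniform, so I_d,enc = I_d (r/R)² = (1.041×10^-3)(3.15/6.01)² = 2.86×10^-4 A.

2.86×10^-4 A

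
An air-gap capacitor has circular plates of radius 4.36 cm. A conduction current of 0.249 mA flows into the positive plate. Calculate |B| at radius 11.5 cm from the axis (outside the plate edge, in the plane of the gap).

No conduction current crosses the gap, so I_d there equals the 2.49×10^-4 A in the leads.
For r ≥ R the full I_d is enclosed: B = μ₀ I_d/(2πr) = (4π×10^-7)(2.49×10^-4)/(2π·0.115) = 4.33×10^-10 T.

4.33×10^-10 T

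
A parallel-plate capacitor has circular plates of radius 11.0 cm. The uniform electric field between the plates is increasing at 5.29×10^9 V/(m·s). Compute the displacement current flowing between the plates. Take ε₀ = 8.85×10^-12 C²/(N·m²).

1.78×10^-3 A

With a uniform field, Φ_E = EA, so I_d = ε₀ A dE/dt = 1.78×10^-3 A.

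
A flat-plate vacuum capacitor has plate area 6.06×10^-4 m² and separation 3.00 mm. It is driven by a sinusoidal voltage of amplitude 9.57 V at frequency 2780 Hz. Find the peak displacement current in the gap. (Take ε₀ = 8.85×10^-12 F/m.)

The displacement current equals the conduction current C dV/dt, which peaks at C V₀ ω.
With C = ε₀A/d = (8.85×10^-12)(6.06×10^-4)/(3.00×10^-3) = 1.788×10^-12 F and ω = 2πf = 1.747×10^4 rad/s, I_d,max = (1.788×10^-12)(9.57)(1.747×10^4) = 2.99×10^-7 A.

2.99×10^-7 A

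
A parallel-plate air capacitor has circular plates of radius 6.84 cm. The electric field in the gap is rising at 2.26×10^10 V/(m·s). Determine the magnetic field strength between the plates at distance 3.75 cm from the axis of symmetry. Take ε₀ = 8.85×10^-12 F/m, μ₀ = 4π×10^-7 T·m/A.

4.71×10^-9 T

I_d = ε₀ dΦ_E/dt = ε₀ πR² (dE/dt) = (8.85×10^-12)(0.01470)(2.26×10^10) = 2.940×10^-3 A through the full plate area.
An Ampèrian loop of radius r encloses a fraction (r/R)² of I_d. Then B·2πr = μ₀ I_d (r/R)², giving B = μ₀ I_d r/(2πR²) = 4.71×10^-9 T.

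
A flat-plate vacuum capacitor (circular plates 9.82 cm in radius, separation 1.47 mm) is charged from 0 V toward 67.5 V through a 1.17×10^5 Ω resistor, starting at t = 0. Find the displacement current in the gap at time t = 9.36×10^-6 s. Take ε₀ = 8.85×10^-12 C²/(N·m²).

3.72×10^-4 A

C = ε₀A/d = (8.85×10^-12)(0.03030)/(1.47×10^-3) = 1.824×10^-10 F and τ = RC = 2.134×10^-5 s. I_d in the gap equals the RC charging current.
I_d(t) = (V₀/R) e^(−t/τ) = 5.769×10^-4 · e^(−0.4386) = 3.72×10^-4 A.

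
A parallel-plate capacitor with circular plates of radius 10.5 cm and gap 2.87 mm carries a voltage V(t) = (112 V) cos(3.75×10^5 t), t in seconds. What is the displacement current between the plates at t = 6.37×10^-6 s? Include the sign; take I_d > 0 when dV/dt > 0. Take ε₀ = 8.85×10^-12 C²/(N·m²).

dE/dt = (V₀ω/d)·−sin(ωt) with ωt = 2.38875 rad: (112)(3.75×10^5)(-0.6837)/(2.87×10^-3) = -1.001×10^10 V/(m·s).
I_d = ε₀ A dE/dt = (8.85×10^-12)(0.03464)(-1.001×10^10) = -3.07×10^-3 A.

-3.07×10^-3 A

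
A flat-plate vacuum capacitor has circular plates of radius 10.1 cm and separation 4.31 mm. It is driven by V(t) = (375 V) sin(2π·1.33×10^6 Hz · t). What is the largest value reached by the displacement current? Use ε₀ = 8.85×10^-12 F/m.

The displacement current equals the conduction current C dV/dt, which peaks at C V₀ ω.
With C = ε₀A/d = (8.85×10^-12)(0.03205)/(4.31×10^-3) = 6.581×10^-11 F and ω = 2πf = 8.357×10^6 rad/s, I_d,max = (6.581×10^-11)(375)(8.357×10^6) = 0.206 A.

0.206 A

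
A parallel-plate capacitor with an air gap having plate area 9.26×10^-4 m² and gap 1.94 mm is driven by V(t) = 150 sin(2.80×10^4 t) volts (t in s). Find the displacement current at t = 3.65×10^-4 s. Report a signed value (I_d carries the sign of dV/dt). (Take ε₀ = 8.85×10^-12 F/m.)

C = ε₀A/d = (8.85×10^-12)(9.26×10^-4)/(1.94×10^-3) = 4.224×10^-12 F. dV/dt = V₀ω·cos(ωt); at ωt = 10.22 rad this factor is -0.7001.
I_d = C dV/dt = (4.224×10^-12)(150)(2.80×10^4)(-0.7001) = -1.24×10^-5 A.

-1.24×10^-5 A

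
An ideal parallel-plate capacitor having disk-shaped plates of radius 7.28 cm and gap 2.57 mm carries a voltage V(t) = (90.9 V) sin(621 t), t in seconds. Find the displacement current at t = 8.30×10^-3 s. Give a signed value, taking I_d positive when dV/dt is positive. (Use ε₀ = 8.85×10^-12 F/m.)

1.38×10^-6 A

dE/dt = (V₀ω/d)·cos(ωt) with ωt = 5.1543 rad: (90.9)(621)(0.4277)/(2.57×10^-3) = 9.394×10^6 V/(m·s).
I_d = ε₀ A dE/dt = (8.85×10^-12)(0.01665)(9.394×10^6) = 1.38×10^-6 A.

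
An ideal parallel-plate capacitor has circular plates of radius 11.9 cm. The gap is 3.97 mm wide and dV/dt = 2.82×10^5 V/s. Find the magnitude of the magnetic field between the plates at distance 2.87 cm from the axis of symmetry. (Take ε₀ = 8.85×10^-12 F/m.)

1.13×10^-11 T

I_d = C dV/dt with C = ε₀πR²/d = 9.918×10^-11 F, so I_d = (9.918×10^-11)(2.82×10^5) = 2.797×10^-5 A.
∮B·dl = μ₀ I_d,enc with I_d,enc = I_d r²/R² = 1.627×10^-6 A; so B = μ₀ I_d,enc/(2πr) = 1.13×10^-11 T.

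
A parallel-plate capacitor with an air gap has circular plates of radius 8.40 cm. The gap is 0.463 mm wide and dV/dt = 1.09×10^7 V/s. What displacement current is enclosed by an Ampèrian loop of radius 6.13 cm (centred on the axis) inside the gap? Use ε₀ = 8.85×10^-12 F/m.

2.46×10^-3 A

I_d = C dV/dt with C = ε₀πR²/d = 4.238×10^-10 F, so I_d = (4.238×10^-10)(1.09×10^7) = 4.619×10^-3 A.
Through an area πr² the displacement current is I_d·(πr²/πR²) = I_d (r/R)² = 2.46×10^-3 A.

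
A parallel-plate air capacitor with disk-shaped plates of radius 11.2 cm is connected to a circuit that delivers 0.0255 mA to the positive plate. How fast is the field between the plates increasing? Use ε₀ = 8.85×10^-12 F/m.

7.31×10^7 V/(m·s)

The displacement current between the plates equals the conduction current, I_d = 0.0255 mA.
Then dE/dt = I_d/(ε₀A) = 7.31×10^7 V/(m·s).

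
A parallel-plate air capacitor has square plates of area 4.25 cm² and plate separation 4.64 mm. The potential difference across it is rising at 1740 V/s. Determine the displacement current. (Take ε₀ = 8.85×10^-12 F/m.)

C = ε₀A/d = (8.85×10^-12)(4.25×10^-4)/(4.64×10^-3) = 8.106×10^-13 F.
I_d = C dV/dt = (8.106×10^-13)(1740) = 1.41×10^-9 A.

1.41×10^-9 A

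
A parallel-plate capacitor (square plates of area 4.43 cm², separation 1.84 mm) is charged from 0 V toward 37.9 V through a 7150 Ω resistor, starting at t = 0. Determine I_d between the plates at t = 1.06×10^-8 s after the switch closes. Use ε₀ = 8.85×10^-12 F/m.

2.64×10^-3 A

With C = ε₀A/d = (8.85×10^-12)(4.43×10^-4)/(1.84×10^-3) = 2.131×10^-12 F, the time constant is τ = RC = 1.524×10^-8 s, so t/τ = 0.6955 and e^(−t/τ) = 0.4988.
I_d = I_cond = (V₀/R) e^(−t/τ) = (5.301×10^-3)(0.4988) = 2.64×10^-3 A.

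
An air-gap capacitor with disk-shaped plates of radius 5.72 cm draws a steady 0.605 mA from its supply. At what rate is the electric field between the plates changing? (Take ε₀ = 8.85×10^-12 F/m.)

Charge continuity gives I_d = I = 6.05×10^-4 A between the plates.
Inverting I_d = ε₀ A dE/dt gives dE/dt = 6.05×10^-4 / (8.85×10^-12 · 0.01028) = 6.65×10^9 V/(m·s).

6.65×10^9 V/(m·s)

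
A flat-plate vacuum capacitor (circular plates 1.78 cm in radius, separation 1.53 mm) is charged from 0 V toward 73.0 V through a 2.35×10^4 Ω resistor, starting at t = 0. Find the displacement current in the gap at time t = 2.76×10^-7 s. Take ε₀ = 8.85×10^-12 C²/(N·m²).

C = ε₀A/d = (8.85×10^-12)(9.954×10^-4)/(1.53×10^-3) = 5.758×10^-12 F, so τ = RC = 1.353×10^-7 s.
The conduction current is I(t) = (V₀/R) e^(−t/τ), and the displacement current between the plates equals it.
t/τ = 2.040; I_d = (73.0/2.35×10^4) · e^(−2.040) = (3.106×10^-3)(0.1300) = 4.04×10^-4 A.

4.04×10^-4 A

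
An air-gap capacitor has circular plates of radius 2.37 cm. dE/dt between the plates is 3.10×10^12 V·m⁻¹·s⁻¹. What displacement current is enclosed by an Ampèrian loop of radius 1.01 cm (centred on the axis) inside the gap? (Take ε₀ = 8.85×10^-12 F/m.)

Through the whole plate area (πR² = 1.765×10^-3 m²), I_d = ε₀ πR² dE/dt = 0.04842 A.
Since J_d is uniform, the enclosed fraction is (r/R)² = 0.1816, giving I_d,enc = 8.79×10^-3 A.

8.79×10^-3 A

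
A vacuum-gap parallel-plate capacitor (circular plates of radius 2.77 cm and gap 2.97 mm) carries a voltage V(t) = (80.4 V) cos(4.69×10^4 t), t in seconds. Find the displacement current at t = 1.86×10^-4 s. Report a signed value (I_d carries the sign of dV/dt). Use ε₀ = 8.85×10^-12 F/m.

-1.75×10^-5 A

dE/dt = (V₀ω/d)·−sin(ωt) with ωt = 8.7234 rad: (80.4)(4.69×10^4)(-0.6453)/(2.97×10^-3) = -8.193×10^8 V/(m·s).
I_d = ε₀ A dE/dt = (8.85×10^-12)(2.411×10^-3)(-8.193×10^8) = -1.75×10^-5 A.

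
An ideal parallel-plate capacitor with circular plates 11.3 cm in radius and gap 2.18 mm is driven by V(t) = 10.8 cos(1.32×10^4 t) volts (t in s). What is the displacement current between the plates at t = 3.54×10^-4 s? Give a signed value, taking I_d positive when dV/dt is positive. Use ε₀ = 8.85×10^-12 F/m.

2.32×10^-5 A

dV/dt = (10.8)(1.32×10^4)·−sin(4.6728) = 1.424×10^5 V/s.
I_d = C dV/dt with C = ε₀A/d = (8.85×10^-12)(0.04011)/(2.18×10^-3) = 1.628×10^-10 F, so I_d = (1.628×10^-10)(1.424×10^5) = 2.32×10^-5 A.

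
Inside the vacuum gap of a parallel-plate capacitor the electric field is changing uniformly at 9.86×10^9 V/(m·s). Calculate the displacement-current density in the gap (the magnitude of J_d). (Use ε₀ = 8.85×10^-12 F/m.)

The displacement-current density is ε₀ ∂E/∂t = (8.85×10^-12)(9.86×10^9) = 0.0873 A/m².

0.0873 A/m²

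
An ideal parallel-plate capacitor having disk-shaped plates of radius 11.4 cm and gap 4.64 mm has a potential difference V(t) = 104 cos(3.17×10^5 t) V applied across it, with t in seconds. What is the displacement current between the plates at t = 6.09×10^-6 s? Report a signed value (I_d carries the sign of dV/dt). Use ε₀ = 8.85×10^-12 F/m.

dE/dt = (V₀ω/d)·−sin(ωt) with ωt = 1.93053 rad: (104)(3.17×10^5)(-0.9360)/(4.64×10^-3) = -6.650×10^9 V/(m·s).
I_d = ε₀ A dE/dt = (8.85×10^-12)(0.04083)(-6.650×10^9) = -2.40×10^-3 A.

-2.40×10^-3 A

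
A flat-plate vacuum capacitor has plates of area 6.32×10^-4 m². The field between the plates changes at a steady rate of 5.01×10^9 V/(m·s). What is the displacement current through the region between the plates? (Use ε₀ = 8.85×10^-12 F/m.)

With a uniform field, Φ_E = EA, so I_d = ε₀ A dE/dt = 2.80×10^-5 A.

2.80×10^-5 A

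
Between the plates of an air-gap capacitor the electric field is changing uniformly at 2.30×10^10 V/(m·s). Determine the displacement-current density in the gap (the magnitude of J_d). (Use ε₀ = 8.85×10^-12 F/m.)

0.204 A/m²

J_d = ε₀ dE/dt = (8.85×10^-12)(2.30×10^10) = 0.204 A/m².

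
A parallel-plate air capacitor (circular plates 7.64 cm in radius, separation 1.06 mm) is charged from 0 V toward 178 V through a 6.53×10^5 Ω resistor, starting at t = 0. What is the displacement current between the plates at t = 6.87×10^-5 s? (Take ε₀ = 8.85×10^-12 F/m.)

1.37×10^-4 A

With C = ε₀A/d = (8.85×10^-12)(0.01834)/(1.06×10^-3) = 1.531×10^-10 F, the time constant is τ = RC = 9.997×10^-5 s, so t/τ = 0.6872 and e^(−t/τ) = 0.5030.
I_d = I_cond = (V₀/R) e^(−t/τ) = (2.726×10^-4)(0.5030) = 1.37×10^-4 A.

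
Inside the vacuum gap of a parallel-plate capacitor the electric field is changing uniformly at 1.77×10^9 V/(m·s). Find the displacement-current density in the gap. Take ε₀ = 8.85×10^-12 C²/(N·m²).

0.0157 A/m²

J_d = ε₀ ∂E/∂t, so J_d = 0.0157 A/m².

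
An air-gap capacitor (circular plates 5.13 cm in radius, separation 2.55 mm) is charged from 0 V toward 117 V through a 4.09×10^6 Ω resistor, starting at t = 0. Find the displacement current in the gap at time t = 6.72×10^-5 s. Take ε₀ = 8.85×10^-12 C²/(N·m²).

C = ε₀A/d = (8.85×10^-12)(8.268×10^-3)/(2.55×10^-3) = 2.869×10^-11 F and τ = RC = 1.173×10^-4 s. I_d in the gap equals the RC charging current.
I_d(t) = (V₀/R) e^(−t/τ) = 2.861×10^-5 · e^(−0.5729) = 1.61×10^-5 A.

1.61×10^-5 A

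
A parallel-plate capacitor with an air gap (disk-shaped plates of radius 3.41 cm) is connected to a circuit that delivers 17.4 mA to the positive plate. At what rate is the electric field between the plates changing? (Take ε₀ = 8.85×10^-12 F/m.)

Charge continuity gives I_d = I = 0.0174 A between the plates.
Since I_d = ε₀ A dE/dt, dE/dt = I_d/(ε₀A) = (0.0174)/((8.85×10^-12)(3.653×10^-3)) = 5.38×10^11 V/(m·s).

5.38×10^11 V/(m·s)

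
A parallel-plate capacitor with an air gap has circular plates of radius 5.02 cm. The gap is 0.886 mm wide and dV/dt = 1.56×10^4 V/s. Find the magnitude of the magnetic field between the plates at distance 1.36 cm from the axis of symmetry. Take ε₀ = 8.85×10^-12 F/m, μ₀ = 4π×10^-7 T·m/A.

I_d = C dV/dt with C = ε₀πR²/d = 7.908×10^-11 F, so I_d = (7.908×10^-11)(1.56×10^4) = 1.234×10^-6 A.
An Ampèrian loop of radius r encloses a fraction (r/R)² of I_d. Then B·2πr = μ₀ I_d (r/R)², giving B = μ₀ I_d r/(2πR²) = 1.33×10^-12 T.

1.33×10^-12 T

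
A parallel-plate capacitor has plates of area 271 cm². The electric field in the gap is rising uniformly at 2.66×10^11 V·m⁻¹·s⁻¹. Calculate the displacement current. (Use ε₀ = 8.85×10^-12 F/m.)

With a uniform field, Φ_E = EA, so I_d = ε₀ A dE/dt = 0.0638 A.

0.0638 A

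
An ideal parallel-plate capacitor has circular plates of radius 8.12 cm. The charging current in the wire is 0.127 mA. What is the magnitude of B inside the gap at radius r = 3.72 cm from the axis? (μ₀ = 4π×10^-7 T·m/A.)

1.43×10^-10 T

No conduction current crosses the gap, so I_d there equals the 1.27×10^-4 A in the leads.
An Ampèrian loop of radius r encloses a fraction (r/R)² of I_d. Then B·2πr = μ₀ I_d (r/R)², giving B = μ₀ I_d r/(2πR²) = 1.43×10^-10 T.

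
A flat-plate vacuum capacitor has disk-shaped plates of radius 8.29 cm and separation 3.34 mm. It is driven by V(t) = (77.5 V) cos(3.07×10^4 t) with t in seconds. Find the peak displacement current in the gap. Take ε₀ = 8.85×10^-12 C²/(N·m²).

C = ε₀A/d = (8.85×10^-12)(0.02159)/(3.34×10^-3) = 5.721×10^-11 F; ω = 3.07×10^4 rad/s.
I_d = C dV/dt, so |I_d|_max = C V₀ ω = (5.721×10^-11)(77.5)(3.07×10^4) = 1.36×10^-4 A.

1.36×10^-4 A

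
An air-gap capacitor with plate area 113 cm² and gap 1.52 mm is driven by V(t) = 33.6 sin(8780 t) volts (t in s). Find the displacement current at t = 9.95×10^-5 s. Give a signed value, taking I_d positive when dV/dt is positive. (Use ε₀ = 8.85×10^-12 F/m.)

1.25×10^-5 A

dE/dt = (V₀ω/d)·cos(ωt) with ωt = 0.87361 rad: (33.6)(8780)(0.6421)/(1.52×10^-3) = 1.246×10^8 V/(m·s).
I_d = ε₀ A dE/dt = (8.85×10^-12)(0.0113)(1.246×10^8) = 1.25×10^-5 A.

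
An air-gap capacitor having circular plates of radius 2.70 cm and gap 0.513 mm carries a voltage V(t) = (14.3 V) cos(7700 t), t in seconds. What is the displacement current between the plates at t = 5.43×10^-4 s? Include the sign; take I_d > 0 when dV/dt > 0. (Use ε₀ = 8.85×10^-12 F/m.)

3.75×10^-6 A

dV/dt = (14.3)(7700)·−sin(4.1811) = 9.493×10^4 V/s.
I_d = C dV/dt with C = ε₀A/d = (8.85×10^-12)(2.290×10^-3)/(5.13×10^-4) = 3.951×10^-11 F, so I_d = (3.951×10^-11)(9.493×10^4) = 3.75×10^-6 A.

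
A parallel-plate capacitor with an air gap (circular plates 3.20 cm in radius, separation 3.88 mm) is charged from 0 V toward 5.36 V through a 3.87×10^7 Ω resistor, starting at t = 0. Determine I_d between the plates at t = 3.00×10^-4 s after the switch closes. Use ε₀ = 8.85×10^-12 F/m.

4.82×10^-8 A

With C = ε₀A/d = (8.85×10^-12)(3.217×10^-3)/(3.88×10^-3) = 7.338×10^-12 F, the time constant is τ = RC = 2.840×10^-4 s, so t/τ = 1.056 and e^(−t/τ) = 0.3478.
I_d = I_cond = (V₀/R) e^(−t/τ) = (1.385×10^-7)(0.3478) = 4.82×10^-8 A.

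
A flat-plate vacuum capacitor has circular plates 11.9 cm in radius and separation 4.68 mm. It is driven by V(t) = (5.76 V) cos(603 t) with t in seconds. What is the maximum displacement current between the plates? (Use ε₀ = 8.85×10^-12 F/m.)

The displacement current equals the conduction current C dV/dt, which peaks at C V₀ ω.
With C = ε₀A/d = (8.85×10^-12)(0.04449)/(4.68×10^-3) = 8.413×10^-11 F and ω = 603 rad/s, I_d,max = (8.413×10^-11)(5.76)(603) = 2.92×10^-7 A.

2.92×10^-7 A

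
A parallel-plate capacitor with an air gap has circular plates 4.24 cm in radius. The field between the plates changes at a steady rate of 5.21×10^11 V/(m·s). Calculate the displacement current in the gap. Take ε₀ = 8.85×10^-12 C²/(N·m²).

With a uniform field, Φ_E = EA, so I_d = ε₀ A dE/dt = 0.0260 A.

0.0260 A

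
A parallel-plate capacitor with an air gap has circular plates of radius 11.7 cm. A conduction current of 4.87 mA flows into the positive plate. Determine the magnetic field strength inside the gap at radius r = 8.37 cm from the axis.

5.96×10^-9 T

By continuity the displacement current in the gap matches the conduction current: I_d = 4.87×10^-3 A.
For r < R the Ampère–Maxwell law gives B(2πr) = μ₀ I_d (r²/R²), so B = μ₀ I_d r/(2πR²) = (4π×10^-7)(4.87×10^-3)(0.0837)/(2π·0.117²) = 5.96×10^-9 T.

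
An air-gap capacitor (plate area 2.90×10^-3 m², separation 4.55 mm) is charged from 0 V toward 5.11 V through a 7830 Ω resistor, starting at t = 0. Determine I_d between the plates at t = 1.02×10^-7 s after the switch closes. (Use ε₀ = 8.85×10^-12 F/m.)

6.48×10^-5 A

With C = ε₀A/d = (8.85×10^-12)(2.90×10^-3)/(4.55×10^-3) = 5.641×10^-12 F, the time constant is τ = RC = 4.417×10^-8 s, so t/τ = 2.309 and e^(−t/τ) = 0.09936.
I_d = I_cond = (V₀/R) e^(−t/τ) = (6.526×10^-4)(0.09936) = 6.48×10^-5 A.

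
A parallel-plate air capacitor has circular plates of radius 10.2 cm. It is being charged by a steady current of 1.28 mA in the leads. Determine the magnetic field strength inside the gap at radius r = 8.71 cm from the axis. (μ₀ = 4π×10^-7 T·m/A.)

2.14×10^-9 T

No conduction current crosses the gap, so I_d there equals the 1.28×10^-3 A in the leads.
∮B·dl = μ₀ I_d,enc with I_d,enc = I_d r²/R² = 9.334×10^-4 A; so B = μ₀ I_d,enc/(2πr) = 2.14×10^-9 T.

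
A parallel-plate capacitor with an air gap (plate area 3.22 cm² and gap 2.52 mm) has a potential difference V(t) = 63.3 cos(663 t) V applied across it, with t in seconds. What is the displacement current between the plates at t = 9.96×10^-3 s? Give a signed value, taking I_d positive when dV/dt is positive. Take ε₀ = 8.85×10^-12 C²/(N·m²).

-1.49×10^-8 A

C = ε₀A/d = (8.85×10^-12)(3.22×10^-4)/(2.52×10^-3) = 1.131×10^-12 F. dV/dt = V₀ω·−sin(ωt); at ωt = 6.60348 rad this factor is -0.3148.
I_d = C dV/dt = (1.131×10^-12)(63.3)(663)(-0.3148) = -1.49×10^-8 A.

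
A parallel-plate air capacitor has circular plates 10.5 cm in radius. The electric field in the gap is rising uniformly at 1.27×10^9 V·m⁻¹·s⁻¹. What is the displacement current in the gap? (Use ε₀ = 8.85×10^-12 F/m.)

3.89×10^-4 A

With a uniform field, Φ_E = EA, so I_d = ε₀ A dE/dt = 3.89×10^-4 A.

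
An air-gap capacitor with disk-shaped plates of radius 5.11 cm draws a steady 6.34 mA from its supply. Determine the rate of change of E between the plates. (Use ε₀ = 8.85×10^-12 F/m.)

By continuity, I_d in the gap equals the 6.34 mA flowing in the wire.
Then dE/dt = I_d/(ε₀A) = 8.73×10^10 V/(m·s).

8.73×10^10 V/(m·s)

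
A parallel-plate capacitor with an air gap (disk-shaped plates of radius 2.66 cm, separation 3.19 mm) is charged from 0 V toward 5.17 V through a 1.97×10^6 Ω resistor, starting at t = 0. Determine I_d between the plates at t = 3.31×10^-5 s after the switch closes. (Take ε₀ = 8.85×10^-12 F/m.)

C = ε₀A/d = (8.85×10^-12)(2.223×10^-3)/(3.19×10^-3) = 6.167×10^-12 F and τ = RC = 1.215×10^-5 s. I_d in the gap equals the RC charging current.
I_d(t) = (V₀/R) e^(−t/τ) = 2.624×10^-6 · e^(−2.724) = 1.72×10^-7 A.

1.72×10^-7 A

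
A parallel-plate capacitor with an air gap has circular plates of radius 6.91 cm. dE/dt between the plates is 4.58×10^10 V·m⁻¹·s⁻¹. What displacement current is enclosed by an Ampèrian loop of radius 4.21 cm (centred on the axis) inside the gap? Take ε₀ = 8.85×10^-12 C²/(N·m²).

Total displacement current: I_d = ε₀(πR²)(dE/dt) = (8.85×10^-12)(0.01500)(4.58×10^10) = 6.080×10^-3 A.
Since J_d is uniform, the enclosed fraction is (r/R)² = 0.3712, giving I_d,enc = 2.26×10^-3 A.

2.26×10^-3 A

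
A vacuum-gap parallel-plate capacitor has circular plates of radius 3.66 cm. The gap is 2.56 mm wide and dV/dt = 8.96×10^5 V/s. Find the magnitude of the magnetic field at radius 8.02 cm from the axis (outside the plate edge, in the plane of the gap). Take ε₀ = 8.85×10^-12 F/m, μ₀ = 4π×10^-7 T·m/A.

With E = V/d, dE/dt = 3.500×10^8 V/(m·s) and πR² = 4.208×10^-3 m², giving I_d = ε₀ πR² dE/dt = 1.303×10^-5 A.
Outside the plates the loop encloses all of I_d, so B·2πr = μ₀ I_d and B = 3.25×10^-11 T.

3.25×10^-11 T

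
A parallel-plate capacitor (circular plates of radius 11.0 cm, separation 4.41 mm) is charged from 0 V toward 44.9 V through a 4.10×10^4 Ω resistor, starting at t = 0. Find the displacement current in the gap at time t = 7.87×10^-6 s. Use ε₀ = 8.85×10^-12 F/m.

C = ε₀A/d = (8.85×10^-12)(0.03801)/(4.41×10^-3) = 7.628×10^-11 F and τ = RC = 3.127×10^-6 s. I_d in the gap equals the RC charging current.
I_d(t) = (V₀/R) e^(−t/τ) = 1.095×10^-3 · e^(−2.517) = 8.84×10^-5 A.

8.84×10^-5 A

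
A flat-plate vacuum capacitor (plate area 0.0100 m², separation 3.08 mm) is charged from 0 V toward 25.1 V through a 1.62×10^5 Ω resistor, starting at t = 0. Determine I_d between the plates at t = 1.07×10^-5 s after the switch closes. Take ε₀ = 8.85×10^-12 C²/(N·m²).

1.56×10^-5 A

With C = ε₀A/d = (8.85×10^-12)(0.0100)/(3.08×10^-3) = 2.873×10^-11 F, the time constant is τ = RC = 4.654×10^-6 s, so t/τ = 2.299 and e^(−t/τ) = 0.1004.
I_d = I_cond = (V₀/R) e^(−t/τ) = (1.549×10^-4)(0.1004) = 1.56×10^-5 A.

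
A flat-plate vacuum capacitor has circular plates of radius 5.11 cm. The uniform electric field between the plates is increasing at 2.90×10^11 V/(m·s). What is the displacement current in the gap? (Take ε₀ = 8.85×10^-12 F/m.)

I_d = ε₀ A (dE/dt) = (8.85×10^-12)(8.203×10^-3 m²)(2.90×10^11) = 0.0211 A.

0.0211 A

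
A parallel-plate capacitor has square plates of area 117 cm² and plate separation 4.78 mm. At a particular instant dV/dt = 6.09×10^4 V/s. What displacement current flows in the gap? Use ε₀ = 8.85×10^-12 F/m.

E = V/d so dE/dt = (dV/dt)/d = 1.274×10^7 V/(m·s), and I_d = ε₀ A dE/dt = (8.85×10^-12)(0.0117)(1.274×10^7) = 1.32×10^-6 A.

1.32×10^-6 A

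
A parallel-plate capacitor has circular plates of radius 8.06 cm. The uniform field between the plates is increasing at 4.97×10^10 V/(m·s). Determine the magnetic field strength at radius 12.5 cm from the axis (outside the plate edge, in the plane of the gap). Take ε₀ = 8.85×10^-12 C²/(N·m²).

I_d = ε₀ dΦ_E/dt = ε₀ πR² (dE/dt) = (8.85×10^-12)(0.02041)(4.97×10^10) = 8.977×10^-3 A through the full plate area.
For r ≥ R the full I_d is enclosed: B = μ₀ I_d/(2πr) = (4π×10^-7)(8.977×10^-3)/(2π·0.125) = 1.44×10^-8 T.

1.44×10^-8 T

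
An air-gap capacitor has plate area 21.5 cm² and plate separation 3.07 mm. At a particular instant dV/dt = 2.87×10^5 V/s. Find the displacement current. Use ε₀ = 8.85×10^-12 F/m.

C = ε₀A/d = (8.85×10^-12)(2.15×10^-3)/(3.07×10^-3) = 6.198×10^-12 F.
I_d = C dV/dt = (6.198×10^-12)(2.87×10^5) = 1.78×10^-6 A.

1.78×10^-6 A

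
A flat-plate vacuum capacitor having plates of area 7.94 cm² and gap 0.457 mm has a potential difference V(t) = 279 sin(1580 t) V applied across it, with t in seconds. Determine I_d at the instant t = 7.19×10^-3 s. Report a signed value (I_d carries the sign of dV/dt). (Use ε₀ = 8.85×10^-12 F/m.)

dV/dt = (279)(1580)·cos(11.3602) = 1.572×10^5 V/s.
I_d = C dV/dt with C = ε₀A/d = (8.85×10^-12)(7.94×10^-4)/(4.57×10^-4) = 1.538×10^-11 F, so I_d = (1.538×10^-11)(1.572×10^5) = 2.42×10^-6 A.

2.42×10^-6 A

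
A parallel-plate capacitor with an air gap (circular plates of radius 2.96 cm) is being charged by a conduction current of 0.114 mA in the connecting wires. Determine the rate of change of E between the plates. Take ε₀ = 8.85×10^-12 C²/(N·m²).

4.68×10^9 V/(m·s)

By continuity, I_d in the gap equals the 0.114 mA flowing in the wire.
Inverting I_d = ε₀ A dE/dt gives dE/dt = 1.14×10^-4 / (8.85×10^-12 · 2.753×10^-3) = 4.68×10^9 V/(m·s).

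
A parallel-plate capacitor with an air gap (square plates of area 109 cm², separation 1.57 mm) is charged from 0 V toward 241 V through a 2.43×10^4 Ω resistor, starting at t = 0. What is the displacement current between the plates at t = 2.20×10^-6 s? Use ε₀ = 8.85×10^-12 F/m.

With C = ε₀A/d = (8.85×10^-12)(0.0109)/(1.57×10^-3) = 6.144×10^-11 F, the time constant is τ = RC = 1.493×10^-6 s, so t/τ = 1.474 and e^(−t/τ) = 0.2290.
I_d = I_cond = (V₀/R) e^(−t/τ) = (9.918×10^-3)(0.2290) = 2.27×10^-3 A.

2.27×10^-3 A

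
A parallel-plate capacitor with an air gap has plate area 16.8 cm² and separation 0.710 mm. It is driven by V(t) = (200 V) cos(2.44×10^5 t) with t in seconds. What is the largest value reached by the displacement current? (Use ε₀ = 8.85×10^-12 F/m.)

The displacement current equals the conduction current C dV/dt, which peaks at C V₀ ω.
With C = ε₀A/d = (8.85×10^-12)(1.68×10^-3)/(7.10×10^-4) = 2.094×10^-11 F and ω = 2.44×10^5 rad/s, I_d,max = (2.094×10^-11)(200)(2.44×10^5) = 1.02×10^-3 A.

1.02×10^-3 A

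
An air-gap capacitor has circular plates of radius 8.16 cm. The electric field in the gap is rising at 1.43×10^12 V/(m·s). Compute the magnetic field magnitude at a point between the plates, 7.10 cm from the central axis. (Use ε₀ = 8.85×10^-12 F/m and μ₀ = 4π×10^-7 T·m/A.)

Through the whole plate area (πR² = 0.02092 m²), I_d = ε₀ πR² dE/dt = 0.2648 A.
An Ampèrian loop of radius r encloses a fraction (r/R)² of I_d. Then B·2πr = μ₀ I_d (r/R)², giving B = μ₀ I_d r/(2πR²) = 5.65×10^-7 T.

5.65×10^-7 T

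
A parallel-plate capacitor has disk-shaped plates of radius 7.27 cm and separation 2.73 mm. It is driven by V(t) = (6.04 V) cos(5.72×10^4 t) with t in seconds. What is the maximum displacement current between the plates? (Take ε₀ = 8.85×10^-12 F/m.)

C = ε₀A/d = (8.85×10^-12)(0.01660)/(2.73×10^-3) = 5.381×10^-11 F; ω = 5.72×10^4 rad/s.
I_d = C dV/dt, so |I_d|_max = C V₀ ω = (5.381×10^-11)(6.04)(5.72×10^4) = 1.86×10^-5 A.

1.86×10^-5 A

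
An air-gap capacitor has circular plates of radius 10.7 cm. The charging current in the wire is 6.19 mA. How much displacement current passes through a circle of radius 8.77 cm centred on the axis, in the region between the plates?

4.16×10^-3 A

By continuity the displacement current in the gap matches the conduction current: I_d = 6.19×10^-3 A.
Since J_d is uniform, the enclosed fraction is (r/R)² = 0.6718, giving I_d,enc = 4.16×10^-3 A.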